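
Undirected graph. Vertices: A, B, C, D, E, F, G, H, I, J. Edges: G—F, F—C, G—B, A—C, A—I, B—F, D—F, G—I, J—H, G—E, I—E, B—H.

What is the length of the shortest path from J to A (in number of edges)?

Distance 0: J.
Distance 1: H.
Distance 2: B.
Distance 3: F, G.
Distance 4: C, D, E, I.
Distance 5: A — contains A.

5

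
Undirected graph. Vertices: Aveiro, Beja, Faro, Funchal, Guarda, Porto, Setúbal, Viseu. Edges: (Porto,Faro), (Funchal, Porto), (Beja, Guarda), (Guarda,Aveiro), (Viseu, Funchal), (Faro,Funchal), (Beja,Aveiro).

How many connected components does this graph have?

From Aveiro: component {Aveiro, Beja, Guarda}.
From Faro: component {Faro, Funchal, Porto, Viseu}.
From Setúbal: component {Setúbal}.
That's 3 components.

3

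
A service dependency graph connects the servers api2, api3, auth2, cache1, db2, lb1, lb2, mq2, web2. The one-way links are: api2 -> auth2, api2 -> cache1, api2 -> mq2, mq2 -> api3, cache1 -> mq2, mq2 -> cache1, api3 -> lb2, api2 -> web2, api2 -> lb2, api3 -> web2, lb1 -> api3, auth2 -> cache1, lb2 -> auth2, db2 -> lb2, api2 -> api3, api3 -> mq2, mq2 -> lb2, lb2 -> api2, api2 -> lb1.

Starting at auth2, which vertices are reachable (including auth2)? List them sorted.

api2, api3, auth2, cache1, lb1, lb2, mq2, web2

Start at auth2.
Its neighbours: cache1.
Then their neighbours: mq2.
Then next layer: api3, lb2.
Then next layer: api2, web2.
Then next layer: lb1.
Nothing further is reachable.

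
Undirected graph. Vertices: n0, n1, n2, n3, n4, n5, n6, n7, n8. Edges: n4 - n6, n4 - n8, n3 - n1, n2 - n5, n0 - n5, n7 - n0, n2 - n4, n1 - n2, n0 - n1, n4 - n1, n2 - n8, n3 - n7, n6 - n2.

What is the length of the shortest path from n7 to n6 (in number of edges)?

Distance 0: n7.
Distance 1: n0, n3.
Distance 2: n1, n5.
Distance 3: n2, n4.
Distance 4: n6, n8 — contains n6.

4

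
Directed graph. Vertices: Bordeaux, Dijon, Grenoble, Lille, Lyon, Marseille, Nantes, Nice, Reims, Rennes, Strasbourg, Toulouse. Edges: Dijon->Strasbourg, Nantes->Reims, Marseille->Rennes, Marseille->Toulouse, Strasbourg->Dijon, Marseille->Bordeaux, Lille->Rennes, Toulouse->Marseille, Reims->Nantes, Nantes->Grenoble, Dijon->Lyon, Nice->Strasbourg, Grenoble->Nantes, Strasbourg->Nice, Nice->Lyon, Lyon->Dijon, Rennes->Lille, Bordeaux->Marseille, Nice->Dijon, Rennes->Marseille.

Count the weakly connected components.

From Bordeaux: component {Bordeaux, Lille, Marseille, Rennes, Toulouse}.
From Dijon: component {Dijon, Lyon, Nice, Strasbourg}.
From Grenoble: component {Grenoble, Nantes, Reims}.
That's 3 components.

3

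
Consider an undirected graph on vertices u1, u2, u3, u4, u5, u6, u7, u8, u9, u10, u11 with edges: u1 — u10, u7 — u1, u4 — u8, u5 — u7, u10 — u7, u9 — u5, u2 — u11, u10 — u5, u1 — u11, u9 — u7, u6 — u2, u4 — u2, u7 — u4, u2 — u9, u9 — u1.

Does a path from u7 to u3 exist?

Explore from u7.
Distance 1: reach u1, u4, u5, u9, u10.
Distance 2: reach u2, u8, u11.
Distance 3: reach u6.
The search is exhausted without reaching u3; it lies in a different component.

No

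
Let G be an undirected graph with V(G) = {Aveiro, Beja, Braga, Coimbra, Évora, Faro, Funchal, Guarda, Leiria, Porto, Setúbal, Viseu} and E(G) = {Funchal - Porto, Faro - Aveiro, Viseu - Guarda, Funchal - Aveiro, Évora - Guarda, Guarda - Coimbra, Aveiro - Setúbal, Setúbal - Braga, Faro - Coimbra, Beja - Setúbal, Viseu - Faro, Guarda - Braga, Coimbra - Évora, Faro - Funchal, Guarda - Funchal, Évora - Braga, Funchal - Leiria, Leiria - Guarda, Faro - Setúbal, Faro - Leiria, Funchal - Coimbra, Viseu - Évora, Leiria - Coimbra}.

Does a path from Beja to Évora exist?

Yes

Explore from Beja.
Distance 1: reach Setúbal.
Distance 2: reach Aveiro, Braga, Faro.
Distance 3: reach Coimbra, Évora, Funchal, Guarda, Leiria, Viseu.
Found Évora.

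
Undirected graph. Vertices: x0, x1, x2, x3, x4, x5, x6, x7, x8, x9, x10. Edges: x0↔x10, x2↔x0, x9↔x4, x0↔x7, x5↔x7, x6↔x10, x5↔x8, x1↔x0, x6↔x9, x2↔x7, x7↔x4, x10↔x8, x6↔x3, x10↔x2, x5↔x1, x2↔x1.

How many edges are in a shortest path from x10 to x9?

2

Distance 0: x10.
Distance 1: x0, x2, x6, x8.
Distance 2: x1, x3, x5, x7, x9 — contains x9.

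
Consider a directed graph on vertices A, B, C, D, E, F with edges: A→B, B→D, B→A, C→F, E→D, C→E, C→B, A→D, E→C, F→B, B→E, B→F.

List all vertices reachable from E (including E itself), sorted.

A, B, C, D, E, F

Start at E.
Its neighbours: C, D.
Then their neighbours: B, F.
Then next layer: A.
Every vertex is now reached.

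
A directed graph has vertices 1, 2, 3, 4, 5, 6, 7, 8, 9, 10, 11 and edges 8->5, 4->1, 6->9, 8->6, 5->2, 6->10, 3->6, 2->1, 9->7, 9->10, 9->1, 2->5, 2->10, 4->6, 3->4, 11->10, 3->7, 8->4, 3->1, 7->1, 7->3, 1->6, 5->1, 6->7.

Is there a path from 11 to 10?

Yes

Explore from 11.
Distance 1: reach 10.
Found 10.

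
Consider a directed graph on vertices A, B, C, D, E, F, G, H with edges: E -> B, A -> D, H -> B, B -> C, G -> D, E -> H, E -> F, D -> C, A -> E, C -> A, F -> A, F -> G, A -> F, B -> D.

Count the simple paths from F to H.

2

F→A→E→H
F→G→D→C→A→E→H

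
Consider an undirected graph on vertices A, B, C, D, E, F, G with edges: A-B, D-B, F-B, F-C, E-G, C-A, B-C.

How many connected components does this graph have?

From A: component {A, B, C, D, F}.
From E: component {E, G}.
That's 2 components.

2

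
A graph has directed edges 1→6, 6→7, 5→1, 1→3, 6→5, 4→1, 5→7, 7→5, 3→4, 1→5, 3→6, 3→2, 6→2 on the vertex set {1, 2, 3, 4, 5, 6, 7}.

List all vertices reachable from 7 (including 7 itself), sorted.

1, 2, 3, 4, 5, 6, 7

Start at 7.
Its neighbours: 5.
Then their neighbours: 1.
Then next layer: 3, 6.
Then next layer: 2, 4.
Every vertex is now reached.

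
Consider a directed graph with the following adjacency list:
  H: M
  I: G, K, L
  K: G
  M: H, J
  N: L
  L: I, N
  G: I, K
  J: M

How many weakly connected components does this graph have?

2

From G: component {G, I, K, L, N}.
From H: component {H, J, M}.
That's 2 components.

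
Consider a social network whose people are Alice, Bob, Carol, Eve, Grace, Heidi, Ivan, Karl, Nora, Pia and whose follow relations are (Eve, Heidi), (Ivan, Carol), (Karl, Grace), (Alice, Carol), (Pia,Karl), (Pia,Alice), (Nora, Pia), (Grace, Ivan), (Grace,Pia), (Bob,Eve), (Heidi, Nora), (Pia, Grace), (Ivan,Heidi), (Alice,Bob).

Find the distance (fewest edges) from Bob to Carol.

Distance 0: Bob.
Distance 1: Eve.
Distance 2: Heidi.
Distance 3: Nora.
Distance 4: Pia.
Distance 5: Alice, Grace, Karl.
Distance 6: Carol, Ivan — contains Carol.

6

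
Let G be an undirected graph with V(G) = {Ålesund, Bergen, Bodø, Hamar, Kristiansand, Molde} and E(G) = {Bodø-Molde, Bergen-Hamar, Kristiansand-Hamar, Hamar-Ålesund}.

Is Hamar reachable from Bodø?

Explore from Bodø.
Distance 1: reach Molde.
The search is exhausted without reaching Hamar; it lies in a different component.

No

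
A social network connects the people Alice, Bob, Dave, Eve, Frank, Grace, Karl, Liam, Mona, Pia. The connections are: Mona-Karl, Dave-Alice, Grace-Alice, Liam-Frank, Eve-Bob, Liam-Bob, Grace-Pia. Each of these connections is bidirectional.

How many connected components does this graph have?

3

From Alice: component {Alice, Dave, Grace, Pia}.
From Bob: component {Bob, Eve, Frank, Liam}.
From Karl: component {Karl, Mona}.
That's 3 components.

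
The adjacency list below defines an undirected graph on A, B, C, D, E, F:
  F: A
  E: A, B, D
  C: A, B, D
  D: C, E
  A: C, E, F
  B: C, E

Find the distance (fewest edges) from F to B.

3

Distance 0: F.
Distance 1: A.
Distance 2: C, E.
Distance 3: B, D — contains B.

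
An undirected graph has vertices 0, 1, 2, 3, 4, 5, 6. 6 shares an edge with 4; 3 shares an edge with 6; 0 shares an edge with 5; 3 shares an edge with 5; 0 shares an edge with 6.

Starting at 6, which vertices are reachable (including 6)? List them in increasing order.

0, 3, 4, 5, 6

Start at 6.
Its neighbours: 0, 3, 4.
Then their neighbours: 5.
Nothing further is reachable.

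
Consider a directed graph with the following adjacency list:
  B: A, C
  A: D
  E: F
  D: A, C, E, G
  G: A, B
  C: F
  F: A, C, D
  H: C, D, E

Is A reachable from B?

Explore from B.
Distance 1: reach A, C.
Found A.

Yes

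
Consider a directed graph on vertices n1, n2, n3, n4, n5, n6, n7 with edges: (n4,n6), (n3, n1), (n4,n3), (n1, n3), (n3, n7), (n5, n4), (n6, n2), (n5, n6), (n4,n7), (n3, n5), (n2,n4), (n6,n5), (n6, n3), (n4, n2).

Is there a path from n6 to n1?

Yes

Explore from n6.
Distance 1: reach n2, n3, n5.
Distance 2: reach n1, n4, n7.
Found n1.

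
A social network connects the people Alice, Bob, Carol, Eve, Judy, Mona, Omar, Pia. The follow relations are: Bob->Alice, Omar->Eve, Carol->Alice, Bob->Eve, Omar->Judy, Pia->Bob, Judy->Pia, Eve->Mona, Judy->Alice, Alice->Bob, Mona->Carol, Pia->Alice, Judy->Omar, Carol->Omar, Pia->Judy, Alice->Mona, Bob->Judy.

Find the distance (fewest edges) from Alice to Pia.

3

Distance 0: Alice.
Distance 1: Bob, Mona.
Distance 2: Carol, Eve, Judy.
Distance 3: Omar, Pia — contains Pia.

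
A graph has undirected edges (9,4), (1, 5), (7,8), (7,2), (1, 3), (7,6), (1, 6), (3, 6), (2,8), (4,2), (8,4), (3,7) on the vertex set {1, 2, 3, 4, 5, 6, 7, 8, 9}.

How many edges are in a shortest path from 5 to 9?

6

Distance 0: 5.
Distance 1: 1.
Distance 2: 3, 6.
Distance 3: 7.
Distance 4: 2, 8.
Distance 5: 4.
Distance 6: 9 — contains 9.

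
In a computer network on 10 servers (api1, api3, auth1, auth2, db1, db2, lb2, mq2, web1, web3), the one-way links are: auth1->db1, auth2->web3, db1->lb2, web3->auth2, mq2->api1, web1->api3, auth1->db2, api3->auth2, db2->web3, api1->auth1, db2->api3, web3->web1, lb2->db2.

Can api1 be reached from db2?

No

Explore from db2.
Distance 1: reach api3, web3.
Distance 2: reach auth2, web1.
The search from db2 is exhausted; no directed path reaches api1.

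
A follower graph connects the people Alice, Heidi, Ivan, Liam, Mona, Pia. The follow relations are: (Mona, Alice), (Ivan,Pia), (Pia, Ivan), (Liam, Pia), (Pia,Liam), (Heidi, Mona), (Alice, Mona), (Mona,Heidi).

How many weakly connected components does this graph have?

2

From Alice: component {Alice, Heidi, Mona}.
From Ivan: component {Ivan, Liam, Pia}.
That's 2 components.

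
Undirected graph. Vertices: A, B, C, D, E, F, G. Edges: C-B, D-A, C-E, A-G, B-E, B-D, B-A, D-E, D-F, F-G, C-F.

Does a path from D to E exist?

Yes

Explore from D.
Distance 1: reach A, B, E, F.
Found E.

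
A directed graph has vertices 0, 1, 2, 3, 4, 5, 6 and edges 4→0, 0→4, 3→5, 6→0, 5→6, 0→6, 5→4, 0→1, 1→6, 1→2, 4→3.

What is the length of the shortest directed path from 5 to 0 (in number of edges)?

2

Distance 0: 5.
Distance 1: 4, 6.
Distance 2: 0, 3 — contains 0.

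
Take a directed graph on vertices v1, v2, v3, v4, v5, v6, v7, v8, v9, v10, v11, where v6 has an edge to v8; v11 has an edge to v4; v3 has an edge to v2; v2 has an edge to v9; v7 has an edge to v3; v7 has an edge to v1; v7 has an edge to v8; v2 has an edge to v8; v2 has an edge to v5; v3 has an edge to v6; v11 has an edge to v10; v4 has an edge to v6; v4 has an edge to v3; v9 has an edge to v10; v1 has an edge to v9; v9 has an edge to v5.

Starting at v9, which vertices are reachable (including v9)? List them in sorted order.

v5, v9, v10

Start at v9.
Its neighbours: v5, v10.
Nothing further is reachable.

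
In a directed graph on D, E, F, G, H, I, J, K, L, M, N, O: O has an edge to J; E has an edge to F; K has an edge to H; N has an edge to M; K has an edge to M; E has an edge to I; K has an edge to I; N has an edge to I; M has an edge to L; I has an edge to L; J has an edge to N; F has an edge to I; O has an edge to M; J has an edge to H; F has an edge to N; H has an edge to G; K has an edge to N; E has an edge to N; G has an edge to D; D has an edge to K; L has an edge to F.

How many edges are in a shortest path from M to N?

Distance 0: M.
Distance 1: L.
Distance 2: F.
Distance 3: I, N — contains N.

3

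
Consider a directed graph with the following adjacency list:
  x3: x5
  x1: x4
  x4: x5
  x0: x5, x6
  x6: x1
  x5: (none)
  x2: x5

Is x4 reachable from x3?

No

Explore from x3.
Distance 1: reach x5.
The search from x3 is exhausted; no directed path reaches x4.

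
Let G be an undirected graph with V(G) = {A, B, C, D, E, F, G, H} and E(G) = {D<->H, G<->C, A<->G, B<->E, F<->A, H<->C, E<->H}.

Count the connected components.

1

From A: component {A, B, C, D, E, F, G, H}.
That's 1 component.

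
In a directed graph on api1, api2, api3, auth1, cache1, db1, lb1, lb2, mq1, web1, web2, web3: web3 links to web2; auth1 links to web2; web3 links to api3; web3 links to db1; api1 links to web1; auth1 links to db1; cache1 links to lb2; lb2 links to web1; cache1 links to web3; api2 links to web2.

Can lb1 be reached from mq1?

mq1 has no outgoing edges, so nothing is reachable from it.

No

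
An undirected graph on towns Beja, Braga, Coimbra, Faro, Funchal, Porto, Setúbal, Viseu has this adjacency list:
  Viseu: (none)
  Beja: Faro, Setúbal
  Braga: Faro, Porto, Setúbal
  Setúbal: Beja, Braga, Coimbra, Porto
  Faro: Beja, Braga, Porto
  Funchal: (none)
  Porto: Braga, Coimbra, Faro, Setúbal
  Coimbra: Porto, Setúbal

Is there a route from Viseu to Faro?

No

Viseu has no edges, so nothing is reachable from it.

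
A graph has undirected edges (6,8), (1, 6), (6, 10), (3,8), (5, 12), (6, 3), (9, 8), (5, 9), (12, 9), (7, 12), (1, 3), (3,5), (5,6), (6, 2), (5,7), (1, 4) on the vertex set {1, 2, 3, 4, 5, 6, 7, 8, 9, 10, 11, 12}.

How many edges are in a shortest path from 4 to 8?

Distance 0: 4.
Distance 1: 1.
Distance 2: 3, 6.
Distance 3: 2, 5, 8, 10 — contains 8.

3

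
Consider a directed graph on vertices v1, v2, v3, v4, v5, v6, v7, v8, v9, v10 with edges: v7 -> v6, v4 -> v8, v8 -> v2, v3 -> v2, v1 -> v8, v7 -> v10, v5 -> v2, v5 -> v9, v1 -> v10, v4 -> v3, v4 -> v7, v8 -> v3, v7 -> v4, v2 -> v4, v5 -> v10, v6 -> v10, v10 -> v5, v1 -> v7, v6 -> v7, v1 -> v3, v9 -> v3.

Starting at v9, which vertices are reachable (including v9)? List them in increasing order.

v2, v3, v4, v5, v6, v7, v8, v9, v10

Start at v9.
Its neighbours: v3.
Then their neighbours: v2.
Then next layer: v4.
Then next layer: v7, v8.
Then next layer: v6, v10.
Then next layer: v5.
Nothing further is reachable.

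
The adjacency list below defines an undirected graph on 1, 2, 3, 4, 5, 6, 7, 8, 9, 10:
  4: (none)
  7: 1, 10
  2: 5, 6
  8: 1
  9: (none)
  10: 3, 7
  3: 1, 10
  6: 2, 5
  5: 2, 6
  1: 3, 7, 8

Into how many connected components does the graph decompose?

From 1: component {1, 3, 7, 8, 10}.
From 2: component {2, 5, 6}.
From 4: component {4}.
From 9: component {9}.
That's 4 components.

4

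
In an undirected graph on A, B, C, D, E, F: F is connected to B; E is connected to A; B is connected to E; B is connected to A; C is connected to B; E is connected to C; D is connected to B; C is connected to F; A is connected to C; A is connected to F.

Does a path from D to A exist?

Yes

Explore from D.
Distance 1: reach B.
Distance 2: reach A, C, E, F.
Found A.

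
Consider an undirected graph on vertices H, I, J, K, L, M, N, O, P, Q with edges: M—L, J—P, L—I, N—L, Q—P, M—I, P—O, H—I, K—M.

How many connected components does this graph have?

2

From H: component {H, I, K, L, M, N}.
From J: component {J, O, P, Q}.
That's 2 components.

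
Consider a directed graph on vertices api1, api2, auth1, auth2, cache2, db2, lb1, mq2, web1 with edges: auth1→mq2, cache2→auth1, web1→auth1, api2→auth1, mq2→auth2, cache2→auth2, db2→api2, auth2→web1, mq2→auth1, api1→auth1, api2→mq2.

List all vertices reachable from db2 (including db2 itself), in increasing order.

api2, auth1, auth2, db2, mq2, web1

Start at db2.
Its neighbours: api2.
Then their neighbours: auth1, mq2.
Then next layer: auth2.
Then next layer: web1.
Nothing further is reachable.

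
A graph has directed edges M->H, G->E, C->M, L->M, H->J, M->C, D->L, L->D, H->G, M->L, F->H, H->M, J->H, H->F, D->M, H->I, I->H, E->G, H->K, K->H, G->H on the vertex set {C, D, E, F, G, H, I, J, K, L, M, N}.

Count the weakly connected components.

From C: component {C, D, E, F, G, H, I, J, K, L, M}.
From N: component {N}.
That's 2 components.

2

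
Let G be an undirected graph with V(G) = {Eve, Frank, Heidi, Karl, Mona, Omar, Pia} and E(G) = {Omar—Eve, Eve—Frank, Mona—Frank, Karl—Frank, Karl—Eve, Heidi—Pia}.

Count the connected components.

From Eve: component {Eve, Frank, Karl, Mona, Omar}.
From Heidi: component {Heidi, Pia}.
That's 2 components.

2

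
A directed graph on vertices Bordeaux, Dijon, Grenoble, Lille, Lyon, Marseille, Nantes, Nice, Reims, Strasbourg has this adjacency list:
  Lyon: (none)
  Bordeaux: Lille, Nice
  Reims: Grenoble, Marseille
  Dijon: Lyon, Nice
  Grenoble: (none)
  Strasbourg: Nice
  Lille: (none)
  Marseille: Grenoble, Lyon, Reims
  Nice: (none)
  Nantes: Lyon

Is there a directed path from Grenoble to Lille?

Grenoble has no outgoing edges, so nothing is reachable from it.

No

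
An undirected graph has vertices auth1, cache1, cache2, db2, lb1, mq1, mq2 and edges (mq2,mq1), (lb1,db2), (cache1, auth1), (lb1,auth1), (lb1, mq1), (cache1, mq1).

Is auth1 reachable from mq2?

Yes

Explore from mq2.
Distance 1: reach mq1.
Distance 2: reach cache1, lb1.
Distance 3: reach auth1, db2.
Found auth1.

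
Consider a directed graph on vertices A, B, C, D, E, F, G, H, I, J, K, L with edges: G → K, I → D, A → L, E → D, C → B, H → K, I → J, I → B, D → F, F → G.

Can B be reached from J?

No

J has no outgoing edges, so nothing is reachable from it.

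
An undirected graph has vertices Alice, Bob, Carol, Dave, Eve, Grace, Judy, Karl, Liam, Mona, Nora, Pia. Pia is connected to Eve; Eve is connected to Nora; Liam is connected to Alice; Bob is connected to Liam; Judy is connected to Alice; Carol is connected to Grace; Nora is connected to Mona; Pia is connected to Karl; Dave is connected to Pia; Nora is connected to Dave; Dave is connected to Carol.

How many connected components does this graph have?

2

From Alice: component {Alice, Bob, Judy, Liam}.
From Carol: component {Carol, Dave, Eve, Grace, Karl, Mona, Nora, Pia}.
That's 2 components.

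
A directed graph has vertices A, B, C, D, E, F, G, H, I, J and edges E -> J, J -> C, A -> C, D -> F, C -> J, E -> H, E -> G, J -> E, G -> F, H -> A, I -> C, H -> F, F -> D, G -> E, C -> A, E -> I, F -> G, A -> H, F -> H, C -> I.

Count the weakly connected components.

From A: component {A, C, D, E, F, G, H, I, J}.
From B: component {B}.
That's 2 components.

2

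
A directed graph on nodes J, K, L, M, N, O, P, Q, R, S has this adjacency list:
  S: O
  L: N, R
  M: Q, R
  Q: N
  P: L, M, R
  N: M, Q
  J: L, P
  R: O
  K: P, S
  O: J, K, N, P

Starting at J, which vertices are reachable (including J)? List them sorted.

Start at J.
Its neighbours: L, P.
Then their neighbours: M, N, R.
Then next layer: O, Q.
Then next layer: K.
Then next layer: S.
Every vertex is now reached.

J, K, L, M, N, O, P, Q, R, S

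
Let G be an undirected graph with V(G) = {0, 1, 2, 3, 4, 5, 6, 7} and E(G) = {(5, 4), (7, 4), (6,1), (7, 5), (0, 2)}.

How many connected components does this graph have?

From 0: component {0, 2}.
From 1: component {1, 6}.
From 3: component {3}.
From 4: component {4, 5, 7}.
That's 4 components.

4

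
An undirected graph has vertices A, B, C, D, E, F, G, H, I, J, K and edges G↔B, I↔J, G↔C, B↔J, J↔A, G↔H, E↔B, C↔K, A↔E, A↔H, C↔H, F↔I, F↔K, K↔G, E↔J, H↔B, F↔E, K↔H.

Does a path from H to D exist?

Explore from H.
Distance 1: reach A, B, C, G, K.
Distance 2: reach E, F, J.
Distance 3: reach I.
The search is exhausted without reaching D; it lies in a different component.

No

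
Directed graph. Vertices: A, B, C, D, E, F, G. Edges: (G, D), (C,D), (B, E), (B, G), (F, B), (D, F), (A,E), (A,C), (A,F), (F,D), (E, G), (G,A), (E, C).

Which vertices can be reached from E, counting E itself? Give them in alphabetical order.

Start at E.
Its neighbours: C, G.
Then their neighbours: A, D.
Then next layer: F.
Then next layer: B.
Every vertex is now reached.

A, B, C, D, E, F, G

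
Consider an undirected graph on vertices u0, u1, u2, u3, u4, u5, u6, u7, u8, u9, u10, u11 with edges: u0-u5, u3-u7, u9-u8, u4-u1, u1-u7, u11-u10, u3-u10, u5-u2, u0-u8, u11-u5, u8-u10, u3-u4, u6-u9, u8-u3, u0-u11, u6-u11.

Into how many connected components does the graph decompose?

From u0: component {u0, u1, u2, u3, u4, u5, u6, u7, u8, u9, u10, u11}.
That's 1 component.

1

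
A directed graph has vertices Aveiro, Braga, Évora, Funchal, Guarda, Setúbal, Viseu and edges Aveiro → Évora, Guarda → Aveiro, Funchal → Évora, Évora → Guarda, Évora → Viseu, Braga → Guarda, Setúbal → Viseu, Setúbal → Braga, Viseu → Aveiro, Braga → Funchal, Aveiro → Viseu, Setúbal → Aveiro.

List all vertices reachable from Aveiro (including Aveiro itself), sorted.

Aveiro, Évora, Guarda, Viseu

Start at Aveiro.
Its neighbours: Évora, Viseu.
Then their neighbours: Guarda.
Nothing further is reachable.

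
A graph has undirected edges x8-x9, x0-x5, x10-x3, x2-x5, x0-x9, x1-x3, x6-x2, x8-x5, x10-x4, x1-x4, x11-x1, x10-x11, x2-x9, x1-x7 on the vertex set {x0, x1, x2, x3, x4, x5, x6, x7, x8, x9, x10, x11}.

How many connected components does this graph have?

2

From x0: component {x0, x2, x5, x6, x8, x9}.
From x1: component {x1, x3, x4, x7, x10, x11}.
That's 2 components.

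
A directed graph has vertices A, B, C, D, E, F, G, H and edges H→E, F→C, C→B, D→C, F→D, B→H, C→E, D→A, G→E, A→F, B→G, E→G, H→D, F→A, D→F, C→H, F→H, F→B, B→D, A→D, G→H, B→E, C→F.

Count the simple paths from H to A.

H→D→A
H→D→C→F→A
H→D→F→A

3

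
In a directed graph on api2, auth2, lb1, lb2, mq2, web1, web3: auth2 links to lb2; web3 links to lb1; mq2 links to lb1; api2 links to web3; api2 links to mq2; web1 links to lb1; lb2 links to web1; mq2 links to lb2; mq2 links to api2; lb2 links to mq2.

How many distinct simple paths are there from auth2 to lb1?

3

auth2→lb2→mq2→api2→web3→lb1
auth2→lb2→mq2→lb1
auth2→lb2→web1→lb1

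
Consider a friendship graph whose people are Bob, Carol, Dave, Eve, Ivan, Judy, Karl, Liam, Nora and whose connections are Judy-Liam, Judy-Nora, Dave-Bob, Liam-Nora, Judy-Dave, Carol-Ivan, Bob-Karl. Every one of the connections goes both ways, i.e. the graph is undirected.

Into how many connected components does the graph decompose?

From Bob: component {Bob, Dave, Judy, Karl, Liam, Nora}.
From Carol: component {Carol, Ivan}.
From Eve: component {Eve}.
That's 3 components.

3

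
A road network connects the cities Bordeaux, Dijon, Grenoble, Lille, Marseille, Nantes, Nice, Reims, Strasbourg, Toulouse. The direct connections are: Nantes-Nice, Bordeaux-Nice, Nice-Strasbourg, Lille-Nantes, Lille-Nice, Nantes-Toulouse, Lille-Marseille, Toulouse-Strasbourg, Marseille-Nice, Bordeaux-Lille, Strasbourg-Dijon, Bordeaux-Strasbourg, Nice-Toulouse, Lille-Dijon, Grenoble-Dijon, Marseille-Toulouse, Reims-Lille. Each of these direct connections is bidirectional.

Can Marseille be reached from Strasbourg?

Explore from Strasbourg.
Distance 1: reach Bordeaux, Dijon, Nice, Toulouse.
Distance 2: reach Grenoble, Lille, Marseille, Nantes.
Found Marseille.

Yes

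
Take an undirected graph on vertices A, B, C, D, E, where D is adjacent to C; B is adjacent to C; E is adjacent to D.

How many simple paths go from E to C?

1

E–D–C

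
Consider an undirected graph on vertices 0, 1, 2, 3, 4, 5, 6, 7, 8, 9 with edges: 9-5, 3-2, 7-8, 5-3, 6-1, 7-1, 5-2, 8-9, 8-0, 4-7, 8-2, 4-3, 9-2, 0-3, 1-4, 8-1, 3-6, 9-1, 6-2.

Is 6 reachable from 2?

Yes

Explore from 2.
Distance 1: reach 3, 5, 6, 8, 9.
Found 6.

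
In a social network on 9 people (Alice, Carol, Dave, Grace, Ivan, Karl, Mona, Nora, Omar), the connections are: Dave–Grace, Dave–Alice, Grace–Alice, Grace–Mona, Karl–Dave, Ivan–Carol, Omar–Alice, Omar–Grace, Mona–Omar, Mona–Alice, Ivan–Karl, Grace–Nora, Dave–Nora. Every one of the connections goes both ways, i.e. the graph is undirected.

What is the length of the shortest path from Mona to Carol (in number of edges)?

Distance 0: Mona.
Distance 1: Alice, Grace, Omar.
Distance 2: Dave, Nora.
Distance 3: Karl.
Distance 4: Ivan.
Distance 5: Carol — contains Carol.

5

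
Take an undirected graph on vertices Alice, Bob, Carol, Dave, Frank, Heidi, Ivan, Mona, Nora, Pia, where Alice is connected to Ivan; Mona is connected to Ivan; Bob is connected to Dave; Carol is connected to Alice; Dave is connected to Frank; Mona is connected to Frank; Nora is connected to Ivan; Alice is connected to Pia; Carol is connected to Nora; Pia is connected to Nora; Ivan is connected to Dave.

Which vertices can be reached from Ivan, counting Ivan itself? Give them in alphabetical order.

Start at Ivan.
Its neighbours: Alice, Dave, Mona, Nora.
Then their neighbours: Bob, Carol, Frank, Pia.
Nothing further is reachable.

Alice, Bob, Carol, Dave, Frank, Ivan, Mona, Nora, Pia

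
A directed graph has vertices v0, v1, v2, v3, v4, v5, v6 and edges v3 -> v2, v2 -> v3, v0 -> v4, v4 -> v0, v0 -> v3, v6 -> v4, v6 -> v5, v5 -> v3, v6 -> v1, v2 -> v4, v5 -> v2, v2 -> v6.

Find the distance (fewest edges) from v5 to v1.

3

Distance 0: v5.
Distance 1: v2, v3.
Distance 2: v4, v6.
Distance 3: v0, v1 — contains v1.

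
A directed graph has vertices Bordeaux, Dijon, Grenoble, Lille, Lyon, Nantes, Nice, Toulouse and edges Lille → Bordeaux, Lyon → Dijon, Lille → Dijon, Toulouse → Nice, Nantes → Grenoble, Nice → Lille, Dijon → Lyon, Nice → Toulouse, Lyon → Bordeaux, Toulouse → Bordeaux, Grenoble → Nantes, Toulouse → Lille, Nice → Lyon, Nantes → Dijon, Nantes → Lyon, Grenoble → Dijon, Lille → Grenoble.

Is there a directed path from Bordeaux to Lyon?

No

Bordeaux has no outgoing edges, so nothing is reachable from it.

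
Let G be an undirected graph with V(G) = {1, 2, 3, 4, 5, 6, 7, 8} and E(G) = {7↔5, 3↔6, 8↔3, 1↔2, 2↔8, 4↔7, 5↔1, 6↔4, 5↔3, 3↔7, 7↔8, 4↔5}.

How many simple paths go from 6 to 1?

20

6–3–5–1
6–3–5–4–7–8–2–1
6–3–5–7–8–2–1
6–3–7–4–5–1
6–3–7–5–1
6–3–7–8–2–1
6–3–8–2–1
6–3–8–7–4–5–1
... and 12 more.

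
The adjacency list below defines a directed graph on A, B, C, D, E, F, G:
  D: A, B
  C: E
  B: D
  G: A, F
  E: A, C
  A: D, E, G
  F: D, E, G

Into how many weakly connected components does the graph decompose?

From A: component {A, B, C, D, E, F, G}.
That's 1 component.

1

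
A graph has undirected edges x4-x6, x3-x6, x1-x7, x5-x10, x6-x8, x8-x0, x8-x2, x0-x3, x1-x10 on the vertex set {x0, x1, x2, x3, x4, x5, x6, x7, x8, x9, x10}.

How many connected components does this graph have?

From x0: component {x0, x2, x3, x4, x6, x8}.
From x1: component {x1, x5, x7, x10}.
From x9: component {x9}.
That's 3 components.

3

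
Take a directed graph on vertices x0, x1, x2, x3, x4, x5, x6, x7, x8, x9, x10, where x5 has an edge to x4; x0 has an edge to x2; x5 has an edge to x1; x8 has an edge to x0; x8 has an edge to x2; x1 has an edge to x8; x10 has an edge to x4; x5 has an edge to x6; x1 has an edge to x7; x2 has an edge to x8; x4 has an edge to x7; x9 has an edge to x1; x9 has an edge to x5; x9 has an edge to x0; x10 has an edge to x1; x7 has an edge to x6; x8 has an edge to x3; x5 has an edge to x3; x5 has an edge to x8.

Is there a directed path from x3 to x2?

x3 has no outgoing edges, so nothing is reachable from it.

No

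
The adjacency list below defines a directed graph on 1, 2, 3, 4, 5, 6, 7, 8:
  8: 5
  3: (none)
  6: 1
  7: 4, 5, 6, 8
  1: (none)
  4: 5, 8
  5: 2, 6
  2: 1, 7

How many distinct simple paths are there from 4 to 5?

4→5
4→8→5

2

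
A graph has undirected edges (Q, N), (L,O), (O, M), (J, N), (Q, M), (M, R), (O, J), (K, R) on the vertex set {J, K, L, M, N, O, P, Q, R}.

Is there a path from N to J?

Yes

Explore from N.
Distance 1: reach J, Q.
Found J.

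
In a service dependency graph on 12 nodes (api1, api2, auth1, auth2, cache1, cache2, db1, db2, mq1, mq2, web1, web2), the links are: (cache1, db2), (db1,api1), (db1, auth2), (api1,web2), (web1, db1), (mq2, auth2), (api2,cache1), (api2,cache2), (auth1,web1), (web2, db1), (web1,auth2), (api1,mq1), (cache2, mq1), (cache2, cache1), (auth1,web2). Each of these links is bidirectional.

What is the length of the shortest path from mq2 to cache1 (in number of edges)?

Distance 0: mq2.
Distance 1: auth2.
Distance 2: db1, web1.
Distance 3: api1, auth1, web2.
Distance 4: mq1.
Distance 5: cache2.
Distance 6: api2, cache1 — contains cache1.

6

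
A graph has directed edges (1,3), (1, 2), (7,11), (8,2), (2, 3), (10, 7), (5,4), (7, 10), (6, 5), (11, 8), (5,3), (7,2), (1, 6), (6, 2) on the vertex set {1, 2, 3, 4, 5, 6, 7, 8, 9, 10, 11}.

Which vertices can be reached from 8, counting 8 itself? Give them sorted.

Start at 8.
Its neighbours: 2.
Then their neighbours: 3.
Nothing further is reachable.

2, 3, 8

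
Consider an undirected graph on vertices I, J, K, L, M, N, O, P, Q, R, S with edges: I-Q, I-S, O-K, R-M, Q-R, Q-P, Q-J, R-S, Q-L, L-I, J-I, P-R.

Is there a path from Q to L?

Explore from Q.
Distance 1: reach I, J, L, P, R.
Found L.

Yes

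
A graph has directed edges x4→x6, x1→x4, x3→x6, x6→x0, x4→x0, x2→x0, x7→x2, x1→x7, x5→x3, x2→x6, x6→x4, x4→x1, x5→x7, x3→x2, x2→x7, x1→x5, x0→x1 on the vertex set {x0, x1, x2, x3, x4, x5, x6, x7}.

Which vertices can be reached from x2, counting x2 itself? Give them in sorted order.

Start at x2.
Its neighbours: x0, x6, x7.
Then their neighbours: x1, x4.
Then next layer: x5.
Then next layer: x3.
Every vertex is now reached.

x0, x1, x2, x3, x4, x5, x6, x7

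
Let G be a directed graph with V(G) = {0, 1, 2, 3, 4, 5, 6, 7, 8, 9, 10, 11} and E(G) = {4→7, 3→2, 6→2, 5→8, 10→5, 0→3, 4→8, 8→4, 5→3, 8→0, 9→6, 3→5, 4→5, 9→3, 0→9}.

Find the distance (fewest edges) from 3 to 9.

Distance 0: 3.
Distance 1: 2, 5.
Distance 2: 8.
Distance 3: 0, 4.
Distance 4: 7, 9 — contains 9.

4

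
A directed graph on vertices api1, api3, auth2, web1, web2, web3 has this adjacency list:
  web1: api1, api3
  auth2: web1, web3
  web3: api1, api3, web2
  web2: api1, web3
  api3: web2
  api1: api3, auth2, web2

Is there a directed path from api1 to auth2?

Yes

Explore from api1.
Distance 1: reach api3, auth2, web2.
Found auth2.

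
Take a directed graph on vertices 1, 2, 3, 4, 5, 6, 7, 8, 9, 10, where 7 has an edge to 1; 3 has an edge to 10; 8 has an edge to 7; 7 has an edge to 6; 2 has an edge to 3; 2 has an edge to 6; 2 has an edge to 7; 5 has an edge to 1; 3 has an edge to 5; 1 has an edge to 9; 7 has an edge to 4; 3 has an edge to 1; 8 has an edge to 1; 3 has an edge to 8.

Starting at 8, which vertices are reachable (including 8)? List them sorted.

Start at 8.
Its neighbours: 1, 7.
Then their neighbours: 4, 6, 9.
Nothing further is reachable.

1, 4, 6, 7, 8, 9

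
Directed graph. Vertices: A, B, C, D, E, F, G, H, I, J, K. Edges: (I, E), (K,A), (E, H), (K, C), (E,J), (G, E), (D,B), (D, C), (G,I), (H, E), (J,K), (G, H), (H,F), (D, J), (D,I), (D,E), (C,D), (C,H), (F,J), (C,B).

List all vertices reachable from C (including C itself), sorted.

A, B, C, D, E, F, H, I, J, K

Start at C.
Its neighbours: B, D, H.
Then their neighbours: E, F, I, J.
Then next layer: K.
Then next layer: A.
Nothing further is reachable.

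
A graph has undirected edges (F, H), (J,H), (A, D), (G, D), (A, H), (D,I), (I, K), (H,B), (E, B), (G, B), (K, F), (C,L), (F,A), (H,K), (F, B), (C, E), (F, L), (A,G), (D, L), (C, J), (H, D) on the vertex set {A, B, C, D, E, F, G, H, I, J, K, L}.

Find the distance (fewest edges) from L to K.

Distance 0: L.
Distance 1: C, D, F.
Distance 2: A, B, E, G, H, I, J, K — contains K.

2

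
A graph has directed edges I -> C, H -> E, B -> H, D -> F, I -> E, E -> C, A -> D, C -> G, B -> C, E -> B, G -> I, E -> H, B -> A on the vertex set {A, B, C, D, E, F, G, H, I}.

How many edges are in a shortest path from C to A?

5

Distance 0: C.
Distance 1: G.
Distance 2: I.
Distance 3: E.
Distance 4: B, H.
Distance 5: A — contains A.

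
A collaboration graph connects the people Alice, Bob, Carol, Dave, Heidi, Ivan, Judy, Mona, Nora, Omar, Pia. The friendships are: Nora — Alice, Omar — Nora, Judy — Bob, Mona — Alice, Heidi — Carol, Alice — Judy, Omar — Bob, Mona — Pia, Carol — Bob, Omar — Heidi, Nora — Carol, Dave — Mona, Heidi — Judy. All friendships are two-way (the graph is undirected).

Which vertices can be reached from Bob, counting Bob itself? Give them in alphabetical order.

Start at Bob.
Its neighbours: Carol, Judy, Omar.
Then their neighbours: Alice, Heidi, Nora.
Then next layer: Mona.
Then next layer: Dave, Pia.
Nothing further is reachable.

Alice, Bob, Carol, Dave, Heidi, Judy, Mona, Nora, Omar, Pia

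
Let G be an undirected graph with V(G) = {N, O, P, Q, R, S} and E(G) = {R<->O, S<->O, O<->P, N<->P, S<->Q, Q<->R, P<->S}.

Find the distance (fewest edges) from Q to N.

3

Distance 0: Q.
Distance 1: R, S.
Distance 2: O, P.
Distance 3: N — contains N.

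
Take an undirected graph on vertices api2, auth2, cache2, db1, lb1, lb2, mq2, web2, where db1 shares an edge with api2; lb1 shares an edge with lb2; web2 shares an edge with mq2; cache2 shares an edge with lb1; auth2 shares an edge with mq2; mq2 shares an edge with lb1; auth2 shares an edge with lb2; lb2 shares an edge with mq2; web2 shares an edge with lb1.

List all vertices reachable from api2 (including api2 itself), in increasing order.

api2, db1

Start at api2.
Its neighbours: db1.
Nothing further is reachable.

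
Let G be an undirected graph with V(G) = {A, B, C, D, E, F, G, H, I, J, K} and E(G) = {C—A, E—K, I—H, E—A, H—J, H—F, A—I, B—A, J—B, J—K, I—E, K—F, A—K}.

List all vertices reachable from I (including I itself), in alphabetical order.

Start at I.
Its neighbours: A, E, H.
Then their neighbours: B, C, F, J, K.
Nothing further is reachable.

A, B, C, E, F, H, I, J, K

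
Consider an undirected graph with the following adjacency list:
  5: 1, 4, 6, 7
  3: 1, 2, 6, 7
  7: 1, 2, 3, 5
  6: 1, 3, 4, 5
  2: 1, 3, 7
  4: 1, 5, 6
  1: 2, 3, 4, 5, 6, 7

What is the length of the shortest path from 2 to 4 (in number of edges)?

Distance 0: 2.
Distance 1: 1, 3, 7.
Distance 2: 4, 5, 6 — contains 4.

2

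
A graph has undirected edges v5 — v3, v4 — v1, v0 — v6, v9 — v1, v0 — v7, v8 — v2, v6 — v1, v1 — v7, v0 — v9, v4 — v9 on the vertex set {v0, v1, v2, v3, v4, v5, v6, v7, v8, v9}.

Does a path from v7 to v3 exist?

Explore from v7.
Distance 1: reach v0, v1.
Distance 2: reach v4, v6, v9.
The search is exhausted without reaching v3; it lies in a different component.

No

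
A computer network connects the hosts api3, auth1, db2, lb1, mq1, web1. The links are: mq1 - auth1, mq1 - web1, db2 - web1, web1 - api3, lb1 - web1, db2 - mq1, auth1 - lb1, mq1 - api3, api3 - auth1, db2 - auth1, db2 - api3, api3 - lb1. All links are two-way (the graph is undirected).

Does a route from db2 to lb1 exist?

Yes

Explore from db2.
Distance 1: reach api3, auth1, mq1, web1.
Distance 2: reach lb1.
Found lb1.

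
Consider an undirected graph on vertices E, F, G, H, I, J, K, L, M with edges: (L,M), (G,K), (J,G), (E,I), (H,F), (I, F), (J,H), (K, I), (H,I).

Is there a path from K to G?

Yes

Explore from K.
Distance 1: reach G, I.
Found G.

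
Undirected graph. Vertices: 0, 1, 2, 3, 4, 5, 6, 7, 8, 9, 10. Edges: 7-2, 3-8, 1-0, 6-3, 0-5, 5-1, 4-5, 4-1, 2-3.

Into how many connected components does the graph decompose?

4

From 0: component {0, 1, 4, 5}.
From 2: component {2, 3, 6, 7, 8}.
From 9: component {9}.
From 10: component {10}.
That's 4 components.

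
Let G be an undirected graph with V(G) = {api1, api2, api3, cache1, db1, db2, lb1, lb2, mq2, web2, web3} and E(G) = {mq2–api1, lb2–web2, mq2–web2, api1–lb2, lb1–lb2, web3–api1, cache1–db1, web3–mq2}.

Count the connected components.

From api1: component {api1, lb1, lb2, mq2, web2, web3}.
From api2: component {api2}.
From api3: component {api3}.
From cache1: component {cache1, db1}.
From db2: component {db2}.
That's 5 components.

5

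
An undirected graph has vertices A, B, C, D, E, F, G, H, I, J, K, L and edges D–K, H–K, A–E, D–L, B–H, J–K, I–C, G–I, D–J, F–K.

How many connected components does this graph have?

From A: component {A, E}.
From B: component {B, D, F, H, J, K, L}.
From C: component {C, G, I}.
That's 3 components.

3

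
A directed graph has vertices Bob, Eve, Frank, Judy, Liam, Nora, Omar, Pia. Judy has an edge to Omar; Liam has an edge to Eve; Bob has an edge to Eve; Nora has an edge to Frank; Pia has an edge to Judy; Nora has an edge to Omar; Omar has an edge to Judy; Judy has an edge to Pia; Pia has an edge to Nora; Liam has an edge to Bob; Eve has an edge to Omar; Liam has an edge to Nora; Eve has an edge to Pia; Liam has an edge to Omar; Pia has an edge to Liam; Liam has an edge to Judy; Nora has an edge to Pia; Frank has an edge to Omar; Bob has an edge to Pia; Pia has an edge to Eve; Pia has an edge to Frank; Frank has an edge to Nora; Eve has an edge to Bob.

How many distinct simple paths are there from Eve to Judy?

19

Eve→Bob→Pia→Frank→Nora→Omar→Judy
Eve→Bob→Pia→Frank→Omar→Judy
Eve→Bob→Pia→Judy
Eve→Bob→Pia→Liam→Judy
Eve→Bob→Pia→Liam→Nora→Frank→Omar→Judy
Eve→Bob→Pia→Liam→Nora→Omar→Judy
Eve→Bob→Pia→Liam→Omar→Judy
Eve→Bob→Pia→Nora→Frank→Omar→Judy
... and 11 more.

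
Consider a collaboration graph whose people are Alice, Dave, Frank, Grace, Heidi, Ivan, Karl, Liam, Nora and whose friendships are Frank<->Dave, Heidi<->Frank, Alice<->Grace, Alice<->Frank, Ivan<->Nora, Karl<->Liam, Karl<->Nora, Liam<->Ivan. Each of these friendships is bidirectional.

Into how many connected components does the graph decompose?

From Alice: component {Alice, Dave, Frank, Grace, Heidi}.
From Ivan: component {Ivan, Karl, Liam, Nora}.
That's 2 components.

2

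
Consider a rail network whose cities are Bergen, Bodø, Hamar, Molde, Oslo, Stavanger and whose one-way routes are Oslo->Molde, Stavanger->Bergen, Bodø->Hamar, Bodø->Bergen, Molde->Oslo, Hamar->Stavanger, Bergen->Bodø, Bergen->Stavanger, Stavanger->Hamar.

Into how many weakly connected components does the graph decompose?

2

From Bergen: component {Bergen, Bodø, Hamar, Stavanger}.
From Molde: component {Molde, Oslo}.
That's 2 components.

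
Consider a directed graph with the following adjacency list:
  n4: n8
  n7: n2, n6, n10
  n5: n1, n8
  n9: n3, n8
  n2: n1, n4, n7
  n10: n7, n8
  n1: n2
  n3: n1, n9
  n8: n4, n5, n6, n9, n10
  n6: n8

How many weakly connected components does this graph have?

From n1: component {n1, n2, n3, n4, n5, n6, n7, n8, n9, n10}.
That's 1 component.

1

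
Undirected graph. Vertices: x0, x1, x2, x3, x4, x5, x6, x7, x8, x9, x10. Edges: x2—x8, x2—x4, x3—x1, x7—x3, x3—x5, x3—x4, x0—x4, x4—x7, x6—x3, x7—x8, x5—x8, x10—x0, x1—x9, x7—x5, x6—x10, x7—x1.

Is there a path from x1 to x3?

Explore from x1.
Distance 1: reach x3, x7, x9.
Found x3.

Yes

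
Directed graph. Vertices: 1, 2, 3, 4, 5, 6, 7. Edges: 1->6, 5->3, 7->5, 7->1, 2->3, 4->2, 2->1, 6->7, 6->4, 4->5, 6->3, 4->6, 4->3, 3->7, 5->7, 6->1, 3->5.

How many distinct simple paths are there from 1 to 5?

1→6→3→5
1→6→3→7→5
1→6→4→2→3→5
1→6→4→2→3→7→5
1→6→4→3→5
1→6→4→3→7→5
1→6→4→5
1→6→7→5

8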